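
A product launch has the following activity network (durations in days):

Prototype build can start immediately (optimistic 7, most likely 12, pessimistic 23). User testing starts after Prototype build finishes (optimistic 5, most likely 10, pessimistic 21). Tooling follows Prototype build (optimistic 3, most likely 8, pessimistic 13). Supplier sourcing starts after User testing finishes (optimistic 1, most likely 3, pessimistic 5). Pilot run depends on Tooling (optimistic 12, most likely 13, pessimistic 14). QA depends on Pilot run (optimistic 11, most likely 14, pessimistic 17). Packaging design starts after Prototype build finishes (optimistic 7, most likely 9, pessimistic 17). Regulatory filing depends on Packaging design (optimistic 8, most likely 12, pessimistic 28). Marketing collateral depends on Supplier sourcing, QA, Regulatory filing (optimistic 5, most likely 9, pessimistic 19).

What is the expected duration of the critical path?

58 days

te_Prototype build = (7 + 4·12 + 23)/6 = 78/6 = 13
te_User testing = (5 + 4·10 + 21)/6 = 66/6 = 11
te_Tooling = (3 + 4·8 + 13)/6 = 48/6 = 8
te_Supplier sourcing = (1 + 4·3 + 5)/6 = 18/6 = 3
te_Pilot run = (12 + 4·13 + 14)/6 = 78/6 = 13
te_QA = (11 + 4·14 + 17)/6 = 84/6 = 14
te_Packaging design = (7 + 4·9 + 17)/6 = 60/6 = 10
te_Regulatory filing = (8 + 4·12 + 28)/6 = 84/6 = 14
te_Marketing collateral = (5 + 4·9 + 19)/6 = 60/6 = 10

Forward pass:
ES_Prototype build = 0; EF_Prototype build = 13
ES_User testing = 13; EF_User testing = 13+11 = 24
ES_Tooling = 13; EF_Tooling = 13+8 = 21
ES_Supplier sourcing = 24; EF_Supplier sourcing = 24+3 = 27
ES_Pilot run = 21; EF_Pilot run = 21+13 = 34
ES_QA = 34; EF_QA = 34+14 = 48
ES_Packaging design = 13; EF_Packaging design = 13+10 = 23
ES_Regulatory filing = 23; EF_Regulatory filing = 23+14 = 37
ES_Marketing collateral = max(EF_Supplier sourcing=27, EF_QA=48, EF_Regulatory filing=37) = 48; EF_Marketing collateral = 48+10 = 58
Expected project duration μ = 58 days. Critical path: Prototype build → Tooling → Pilot run → QA → Marketing collateral.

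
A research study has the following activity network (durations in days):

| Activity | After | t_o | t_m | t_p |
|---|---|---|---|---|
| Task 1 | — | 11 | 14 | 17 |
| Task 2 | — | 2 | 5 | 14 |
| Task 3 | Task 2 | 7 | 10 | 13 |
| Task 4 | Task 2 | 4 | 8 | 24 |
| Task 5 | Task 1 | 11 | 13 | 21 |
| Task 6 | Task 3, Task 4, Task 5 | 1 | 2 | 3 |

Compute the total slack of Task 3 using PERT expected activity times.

12 days

te_Task 1 = (11 + 4·14 + 17)/6 = 84/6 = 14
te_Task 2 = (2 + 4·5 + 14)/6 = 36/6 = 6
te_Task 3 = (7 + 4·10 + 13)/6 = 60/6 = 10
te_Task 4 = (4 + 4·8 + 24)/6 = 60/6 = 10
te_Task 5 = (11 + 4·13 + 21)/6 = 84/6 = 14
te_Task 6 = (1 + 4·2 + 3)/6 = 12/6 = 2

Forward pass:
ES_Task 1 = 0; EF_Task 1 = 14
ES_Task 2 = 0; EF_Task 2 = 6
ES_Task 3 = 6; EF_Task 3 = 6+10 = 16
ES_Task 4 = 6; EF_Task 4 = 6+10 = 16
ES_Task 5 = 14; EF_Task 5 = 14+14 = 28
ES_Task 6 = max(EF_Task 3=16, EF_Task 4=16, EF_Task 5=28) = 28; EF_Task 6 = 28+2 = 30
Expected project duration μ = 30 days. Critical path: Task 1 → Task 5 → Task 6.

Backward pass:
LF_Task 6 = 30; LS_Task 6 = 30−2 = 28
LF_Task 5 = LS_Task 6 = 28; LS_Task 5 = 28−14 = 14
LF_Task 4 = LS_Task 6 = 28; LS_Task 4 = 28−10 = 18
LF_Task 3 = LS_Task 6 = 28; LS_Task 3 = 28−10 = 18
LF_Task 2 = min(LS_Task 3=18, LS_Task 4=18) = 18; LS_Task 2 = 18−6 = 12
LF_Task 1 = LS_Task 5 = 14; LS_Task 1 = 14−14 = 0
Slack_Task 3 = LS_Task 3 − ES_Task 3 = 18 − 6 = 12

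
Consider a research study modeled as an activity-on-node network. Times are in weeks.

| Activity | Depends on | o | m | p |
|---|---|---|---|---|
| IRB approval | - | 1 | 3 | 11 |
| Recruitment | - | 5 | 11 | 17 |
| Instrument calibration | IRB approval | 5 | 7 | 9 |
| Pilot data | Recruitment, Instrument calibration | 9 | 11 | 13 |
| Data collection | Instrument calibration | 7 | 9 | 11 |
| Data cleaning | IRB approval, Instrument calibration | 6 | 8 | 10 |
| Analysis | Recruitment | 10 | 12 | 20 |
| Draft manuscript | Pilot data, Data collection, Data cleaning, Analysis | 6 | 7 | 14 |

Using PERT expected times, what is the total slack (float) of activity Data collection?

te_IRB approval = (1 + 4·3 + 11)/6 = 24/6 = 4
te_Recruitment = (5 + 4·11 + 17)/6 = 66/6 = 11
te_Instrument calibration = (5 + 4·7 + 9)/6 = 42/6 = 7
te_Pilot data = (9 + 4·11 + 13)/6 = 66/6 = 11
te_Data collection = (7 + 4·9 + 11)/6 = 54/6 = 9
te_Data cleaning = (6 + 4·8 + 10)/6 = 48/6 = 8
te_Analysis = (10 + 4·12 + 20)/6 = 78/6 = 13
te_Draft manuscript = (6 + 4·7 + 14)/6 = 48/6 = 8

Forward pass:
ES_IRB approval = 0; EF_IRB approval = 4
ES_Recruitment = 0; EF_Recruitment = 11
ES_Instrument calibration = 4; EF_Instrument calibration = 4+7 = 11
ES_Pilot data = max(EF_Recruitment=11, EF_Instrument calibration=11) = 11; EF_Pilot data = 11+11 = 22
ES_Data collection = 11; EF_Data collection = 11+9 = 20
ES_Data cleaning = max(EF_IRB approval=4, EF_Instrument calibration=11) = 11; EF_Data cleaning = 11+8 = 19
ES_Analysis = 11; EF_Analysis = 11+13 = 24
ES_Draft manuscript = max(EF_Pilot data=22, EF_Data collection=20, EF_Data cleaning=19, EF_Analysis=24) = 24; EF_Draft manuscript = 24+8 = 32
Expected project duration μ = 32 weeks. Critical path: Recruitment → Analysis → Draft manuscript.

Backward pass:
LF_Draft manuscript = 32; LS_Draft manuscript = 32−8 = 24
LF_Analysis = LS_Draft manuscript = 24; LS_Analysis = 24−13 = 11
LF_Data cleaning = LS_Draft manuscript = 24; LS_Data cleaning = 24−8 = 16
LF_Data collection = LS_Draft manuscript = 24; LS_Data collection = 24−9 = 15
LF_Pilot data = LS_Draft manuscript = 24; LS_Pilot data = 24−11 = 13
LF_Instrument calibration = min(LS_Pilot data=13, LS_Data collection=15, LS_Data cleaning=16) = 13; LS_Instrument calibration = 13−7 = 6
LF_Recruitment = min(LS_Pilot data=13, LS_Analysis=11) = 11; LS_Recruitment = 11−11 = 0
LF_IRB approval = min(LS_Instrument calibration=6, LS_Data cleaning=16) = 6; LS_IRB approval = 6−4 = 2
Slack_Data collection = LS_Data collection − ES_Data collection = 15 − 11 = 4

4 weeks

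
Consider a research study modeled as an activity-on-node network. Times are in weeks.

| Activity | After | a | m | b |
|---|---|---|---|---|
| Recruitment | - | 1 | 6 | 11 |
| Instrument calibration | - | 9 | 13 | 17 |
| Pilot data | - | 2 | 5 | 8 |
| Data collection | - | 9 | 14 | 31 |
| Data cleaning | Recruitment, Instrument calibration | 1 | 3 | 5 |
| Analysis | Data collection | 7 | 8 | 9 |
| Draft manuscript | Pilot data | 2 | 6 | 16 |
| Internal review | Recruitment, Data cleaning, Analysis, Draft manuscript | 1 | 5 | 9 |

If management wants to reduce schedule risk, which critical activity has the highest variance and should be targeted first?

Data collection

te_Recruitment = (1 + 4·6 + 11)/6 = 36/6 = 6; σ²_Recruitment = ((11−1)/6)² = 2.778
te_Instrument calibration = (9 + 4·13 + 17)/6 = 78/6 = 13; σ²_Instrument calibration = ((17−9)/6)² = 1.778
te_Pilot data = (2 + 4·5 + 8)/6 = 30/6 = 5; σ²_Pilot data = ((8−2)/6)² = 1.000
te_Data collection = (9 + 4·14 + 31)/6 = 96/6 = 16; σ²_Data collection = ((31−9)/6)² = 13.444
te_Data cleaning = (1 + 4·3 + 5)/6 = 18/6 = 3; σ²_Data cleaning = ((5−1)/6)² = 0.444
te_Analysis = (7 + 4·8 + 9)/6 = 48/6 = 8; σ²_Analysis = ((9−7)/6)² = 0.111
te_Draft manuscript = (2 + 4·6 + 16)/6 = 42/6 = 7; σ²_Draft manuscript = ((16−2)/6)² = 5.444
te_Internal review = (1 + 4·5 + 9)/6 = 30/6 = 5; σ²_Internal review = ((9−1)/6)² = 1.778

Forward pass:
ES_Recruitment = 0; EF_Recruitment = 6
ES_Instrument calibration = 0; EF_Instrument calibration = 13
ES_Pilot data = 0; EF_Pilot data = 5
ES_Data collection = 0; EF_Data collection = 16
ES_Data cleaning = max(EF_Recruitment=6, EF_Instrument calibration=13) = 13; EF_Data cleaning = 13+3 = 16
ES_Analysis = 16; EF_Analysis = 16+8 = 24
ES_Draft manuscript = 5; EF_Draft manuscript = 5+7 = 12
ES_Internal review = max(EF_Recruitment=6, EF_Data cleaning=16, EF_Analysis=24, EF_Draft manuscript=12) = 24; EF_Internal review = 24+5 = 29
Expected project duration μ = 29 weeks. Critical path: Data collection → Analysis → Internal review.

Variances on critical path: σ²_Data collection=13.444, σ²_Analysis=0.111, σ²_Internal review=1.778.
Largest is σ²_Data collection = 13.444.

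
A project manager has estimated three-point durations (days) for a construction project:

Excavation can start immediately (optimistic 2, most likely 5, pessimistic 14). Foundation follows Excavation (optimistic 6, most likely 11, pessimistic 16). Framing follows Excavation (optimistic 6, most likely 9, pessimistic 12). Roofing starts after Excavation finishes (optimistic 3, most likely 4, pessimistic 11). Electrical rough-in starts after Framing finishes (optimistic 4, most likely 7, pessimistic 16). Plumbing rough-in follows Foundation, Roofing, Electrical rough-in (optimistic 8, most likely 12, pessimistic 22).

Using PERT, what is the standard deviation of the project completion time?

te_Excavation = (2 + 4·5 + 14)/6 = 36/6 = 6; σ²_Excavation = ((14−2)/6)² = 4.000
te_Foundation = (6 + 4·11 + 16)/6 = 66/6 = 11; σ²_Foundation = ((16−6)/6)² = 2.778
te_Framing = (6 + 4·9 + 12)/6 = 54/6 = 9; σ²_Framing = ((12−6)/6)² = 1.000
te_Roofing = (3 + 4·4 + 11)/6 = 30/6 = 5; σ²_Roofing = ((11−3)/6)² = 1.778
te_Electrical rough-in = (4 + 4·7 + 16)/6 = 48/6 = 8; σ²_Electrical rough-in = ((16−4)/6)² = 4.000
te_Plumbing rough-in = (8 + 4·12 + 22)/6 = 78/6 = 13; σ²_Plumbing rough-in = ((22−8)/6)² = 5.444

Forward pass:
ES_Excavation = 0; EF_Excavation = 6
ES_Foundation = 6; EF_Foundation = 6+11 = 17
ES_Framing = 6; EF_Framing = 6+9 = 15
ES_Roofing = 6; EF_Roofing = 6+5 = 11
ES_Electrical rough-in = 15; EF_Electrical rough-in = 15+8 = 23
ES_Plumbing rough-in = max(EF_Foundation=17, EF_Roofing=11, EF_Electrical rough-in=23) = 23; EF_Plumbing rough-in = 23+13 = 36
Expected project duration μ = 36 days. Critical path: Excavation → Framing → Electrical rough-in → Plumbing rough-in.

Variance along critical path = 4.000 + 1.000 + 4.000 + 5.444 = 14.444
σ = √14.444 = 3.801 days

3.80 days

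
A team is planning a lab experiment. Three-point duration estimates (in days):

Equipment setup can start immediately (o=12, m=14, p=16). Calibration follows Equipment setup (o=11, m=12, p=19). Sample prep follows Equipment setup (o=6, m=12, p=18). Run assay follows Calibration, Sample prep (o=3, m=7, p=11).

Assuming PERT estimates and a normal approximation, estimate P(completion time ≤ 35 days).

0.691

te_Equipment setup = (12 + 4·14 + 16)/6 = 84/6 = 14; σ²_Equipment setup = ((16−12)/6)² = 0.444
te_Calibration = (11 + 4·12 + 19)/6 = 78/6 = 13; σ²_Calibration = ((19−11)/6)² = 1.778
te_Sample prep = (6 + 4·12 + 18)/6 = 72/6 = 12; σ²_Sample prep = ((18−6)/6)² = 4.000
te_Run assay = (3 + 4·7 + 11)/6 = 42/6 = 7; σ²_Run assay = ((11−3)/6)² = 1.778

Forward pass:
ES_Equipment setup = 0; EF_Equipment setup = 14
ES_Calibration = 14; EF_Calibration = 14+13 = 27
ES_Sample prep = 14; EF_Sample prep = 14+12 = 26
ES_Run assay = max(EF_Calibration=27, EF_Sample prep=26) = 27; EF_Run assay = 27+7 = 34
Expected project duration μ = 34 days. Critical path: Equipment setup → Calibration → Run assay.

Variance along critical path = 0.444 + 1.778 + 1.778 = 4.000; σ = √4.000 = 2.000 days.
Z = (35 − 34) / 2.000 = 0.500
P(T ≤ 35) = Φ(0.500) ≈ 0.691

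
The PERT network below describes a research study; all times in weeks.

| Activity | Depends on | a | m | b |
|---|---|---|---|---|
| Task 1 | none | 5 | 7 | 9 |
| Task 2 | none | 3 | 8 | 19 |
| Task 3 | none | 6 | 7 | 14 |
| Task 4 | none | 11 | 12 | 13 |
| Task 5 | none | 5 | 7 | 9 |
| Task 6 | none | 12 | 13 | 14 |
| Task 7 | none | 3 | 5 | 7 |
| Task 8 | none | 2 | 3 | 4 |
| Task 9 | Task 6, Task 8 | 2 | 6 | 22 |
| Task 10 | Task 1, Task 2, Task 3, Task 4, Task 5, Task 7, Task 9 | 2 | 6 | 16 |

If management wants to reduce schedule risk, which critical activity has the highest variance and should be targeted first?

Task 9

te_Task 1 = (5 + 4·7 + 9)/6 = 42/6 = 7; σ²_Task 1 = ((9−5)/6)² = 0.444
te_Task 2 = (3 + 4·8 + 19)/6 = 54/6 = 9; σ²_Task 2 = ((19−3)/6)² = 7.111
te_Task 3 = (6 + 4·7 + 14)/6 = 48/6 = 8; σ²_Task 3 = ((14−6)/6)² = 1.778
te_Task 4 = (11 + 4·12 + 13)/6 = 72/6 = 12; σ²_Task 4 = ((13−11)/6)² = 0.111
te_Task 5 = (5 + 4·7 + 9)/6 = 42/6 = 7; σ²_Task 5 = ((9−5)/6)² = 0.444
te_Task 6 = (12 + 4·13 + 14)/6 = 78/6 = 13; σ²_Task 6 = ((14−12)/6)² = 0.111
te_Task 7 = (3 + 4·5 + 7)/6 = 30/6 = 5; σ²_Task 7 = ((7−3)/6)² = 0.444
te_Task 8 = (2 + 4·3 + 4)/6 = 18/6 = 3; σ²_Task 8 = ((4−2)/6)² = 0.111
te_Task 9 = (2 + 4·6 + 22)/6 = 48/6 = 8; σ²_Task 9 = ((22−2)/6)² = 11.111
te_Task 10 = (2 + 4·6 + 16)/6 = 42/6 = 7; σ²_Task 10 = ((16−2)/6)² = 5.444

Forward pass:
ES_Task 1 = 0; EF_Task 1 = 7
ES_Task 2 = 0; EF_Task 2 = 9
ES_Task 3 = 0; EF_Task 3 = 8
ES_Task 4 = 0; EF_Task 4 = 12
ES_Task 5 = 0; EF_Task 5 = 7
ES_Task 6 = 0; EF_Task 6 = 13
ES_Task 7 = 0; EF_Task 7 = 5
ES_Task 8 = 0; EF_Task 8 = 3
ES_Task 9 = max(EF_Task 6=13, EF_Task 8=3) = 13; EF_Task 9 = 13+8 = 21
ES_Task 10 = max(EF_Task 1=7, EF_Task 2=9, EF_Task 3=8, EF_Task 4=12, EF_Task 5=7, EF_Task 7=5, EF_Task 9=21) = 21; EF_Task 10 = 21+7 = 28
Expected project duration μ = 28 weeks. Critical path: Task 6 → Task 9 → Task 10.

Variances on critical path: σ²_Task 6=0.111, σ²_Task 9=11.111, σ²_Task 10=5.444.
Largest is σ²_Task 9 = 11.111.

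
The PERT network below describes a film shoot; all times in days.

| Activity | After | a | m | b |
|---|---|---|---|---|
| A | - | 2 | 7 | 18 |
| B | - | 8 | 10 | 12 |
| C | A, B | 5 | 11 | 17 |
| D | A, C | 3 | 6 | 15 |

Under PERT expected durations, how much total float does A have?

2 days

te_A = (2 + 4·7 + 18)/6 = 48/6 = 8
te_B = (8 + 4·10 + 12)/6 = 60/6 = 10
te_C = (5 + 4·11 + 17)/6 = 66/6 = 11
te_D = (3 + 4·6 + 15)/6 = 42/6 = 7

Forward pass:
ES_A = 0; EF_A = 8
ES_B = 0; EF_B = 10
ES_C = max(EF_A=8, EF_B=10) = 10; EF_C = 10+11 = 21
ES_D = max(EF_A=8, EF_C=21) = 21; EF_D = 21+7 = 28
Expected project duration μ = 28 days. Critical path: B → C → D.

Backward pass:
LF_D = 28; LS_D = 28−7 = 21
LF_C = LS_D = 21; LS_C = 21−11 = 10
LF_B = LS_C = 10; LS_B = 10−10 = 0
LF_A = min(LS_C=10, LS_D=21) = 10; LS_A = 10−8 = 2
Slack_A = LS_A − ES_A = 2 − 0 = 2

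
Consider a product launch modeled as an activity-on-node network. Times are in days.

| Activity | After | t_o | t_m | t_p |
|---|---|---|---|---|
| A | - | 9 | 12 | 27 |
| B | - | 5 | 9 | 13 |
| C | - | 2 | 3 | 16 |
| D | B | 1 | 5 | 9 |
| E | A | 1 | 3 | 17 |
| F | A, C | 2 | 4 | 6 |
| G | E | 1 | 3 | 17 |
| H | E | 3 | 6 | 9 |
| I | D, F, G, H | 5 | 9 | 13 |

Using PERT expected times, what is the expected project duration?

te_A = (9 + 4·12 + 27)/6 = 84/6 = 14
te_B = (5 + 4·9 + 13)/6 = 54/6 = 9
te_C = (2 + 4·3 + 16)/6 = 30/6 = 5
te_D = (1 + 4·5 + 9)/6 = 30/6 = 5
te_E = (1 + 4·3 + 17)/6 = 30/6 = 5
te_F = (2 + 4·4 + 6)/6 = 24/6 = 4
te_G = (1 + 4·3 + 17)/6 = 30/6 = 5
te_H = (3 + 4·6 + 9)/6 = 36/6 = 6
te_I = (5 + 4·9 + 13)/6 = 54/6 = 9

Forward pass:
ES_A = 0; EF_A = 14
ES_B = 0; EF_B = 9
ES_C = 0; EF_C = 5
ES_D = 9; EF_D = 9+5 = 14
ES_E = 14; EF_E = 14+5 = 19
ES_F = max(EF_A=14, EF_C=5) = 14; EF_F = 14+4 = 18
ES_G = 19; EF_G = 19+5 = 24
ES_H = 19; EF_H = 19+6 = 25
ES_I = max(EF_D=14, EF_F=18, EF_G=24, EF_H=25) = 25; EF_I = 25+9 = 34
Expected project duration μ = 34 days. Critical path: A → E → H → I.

34 days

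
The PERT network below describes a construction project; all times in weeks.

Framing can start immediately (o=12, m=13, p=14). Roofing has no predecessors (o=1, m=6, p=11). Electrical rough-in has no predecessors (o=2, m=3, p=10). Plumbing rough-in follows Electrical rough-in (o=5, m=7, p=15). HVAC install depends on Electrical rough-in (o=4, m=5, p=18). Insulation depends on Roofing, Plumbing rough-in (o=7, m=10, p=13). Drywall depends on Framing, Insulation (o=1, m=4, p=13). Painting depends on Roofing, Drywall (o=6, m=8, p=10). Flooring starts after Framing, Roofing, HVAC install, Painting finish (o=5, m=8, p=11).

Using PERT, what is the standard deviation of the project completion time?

te_Framing = (12 + 4·13 + 14)/6 = 78/6 = 13; σ²_Framing = ((14−12)/6)² = 0.111
te_Roofing = (1 + 4·6 + 11)/6 = 36/6 = 6; σ²_Roofing = ((11−1)/6)² = 2.778
te_Electrical rough-in = (2 + 4·3 + 10)/6 = 24/6 = 4; σ²_Electrical rough-in = ((10−2)/6)² = 1.778
te_Plumbing rough-in = (5 + 4·7 + 15)/6 = 48/6 = 8; σ²_Plumbing rough-in = ((15−5)/6)² = 2.778
te_HVAC install = (4 + 4·5 + 18)/6 = 42/6 = 7; σ²_HVAC install = ((18−4)/6)² = 5.444
te_Insulation = (7 + 4·10 + 13)/6 = 60/6 = 10; σ²_Insulation = ((13−7)/6)² = 1.000
te_Drywall = (1 + 4·4 + 13)/6 = 30/6 = 5; σ²_Drywall = ((13−1)/6)² = 4.000
te_Painting = (6 + 4·8 + 10)/6 = 48/6 = 8; σ²_Painting = ((10−6)/6)² = 0.444
te_Flooring = (5 + 4·8 + 11)/6 = 48/6 = 8; σ²_Flooring = ((11−5)/6)² = 1.000

Forward pass:
ES_Framing = 0; EF_Framing = 13
ES_Roofing = 0; EF_Roofing = 6
ES_Electrical rough-in = 0; EF_Electrical rough-in = 4
ES_Plumbing rough-in = 4; EF_Plumbing rough-in = 4+8 = 12
ES_HVAC install = 4; EF_HVAC install = 4+7 = 11
ES_Insulation = max(EF_Roofing=6, EF_Plumbing rough-in=12) = 12; EF_Insulation = 12+10 = 22
ES_Drywall = max(EF_Framing=13, EF_Insulation=22) = 22; EF_Drywall = 22+5 = 27
ES_Painting = max(EF_Roofing=6, EF_Drywall=27) = 27; EF_Painting = 27+8 = 35
ES_Flooring = max(EF_Framing=13, EF_Roofing=6, EF_HVAC install=11, EF_Painting=35) = 35; EF_Flooring = 35+8 = 43
Expected project duration μ = 43 weeks. Critical path: Electrical rough-in → Plumbing rough-in → Insulation → Drywall → Painting → Flooring.

Variance along critical path = 1.778 + 2.778 + 1.000 + 4.000 + 0.444 + 1.000 = 11.000
σ = √11.000 = 3.317 weeks

3.32 weeks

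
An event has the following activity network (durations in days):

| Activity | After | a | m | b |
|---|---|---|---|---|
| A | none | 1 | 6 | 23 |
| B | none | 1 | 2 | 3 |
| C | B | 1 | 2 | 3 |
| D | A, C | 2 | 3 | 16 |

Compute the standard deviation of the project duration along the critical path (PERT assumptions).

4.35 days

te_A = (1 + 4·6 + 23)/6 = 48/6 = 8; σ²_A = ((23−1)/6)² = 13.444
te_B = (1 + 4·2 + 3)/6 = 12/6 = 2; σ²_B = ((3−1)/6)² = 0.111
te_C = (1 + 4·2 + 3)/6 = 12/6 = 2; σ²_C = ((3−1)/6)² = 0.111
te_D = (2 + 4·3 + 16)/6 = 30/6 = 5; σ²_D = ((16−2)/6)² = 5.444

Forward pass:
ES_A = 0; EF_A = 8
ES_B = 0; EF_B = 2
ES_C = 2; EF_C = 2+2 = 4
ES_D = max(EF_A=8, EF_C=4) = 8; EF_D = 8+5 = 13
Expected project duration μ = 13 days. Critical path: A → D.

Variance along critical path = 13.444 + 5.444 = 18.889
σ = √18.889 = 4.346 days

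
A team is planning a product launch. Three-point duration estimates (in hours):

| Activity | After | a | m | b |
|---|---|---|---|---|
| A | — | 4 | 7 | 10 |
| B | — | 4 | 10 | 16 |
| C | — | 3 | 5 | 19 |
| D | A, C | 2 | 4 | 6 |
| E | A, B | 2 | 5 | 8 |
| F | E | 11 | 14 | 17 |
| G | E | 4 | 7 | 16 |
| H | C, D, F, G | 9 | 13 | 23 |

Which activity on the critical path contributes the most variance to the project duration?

H

te_A = (4 + 4·7 + 10)/6 = 42/6 = 7; σ²_A = ((10−4)/6)² = 1.000
te_B = (4 + 4·10 + 16)/6 = 60/6 = 10; σ²_B = ((16−4)/6)² = 4.000
te_C = (3 + 4·5 + 19)/6 = 42/6 = 7; σ²_C = ((19−3)/6)² = 7.111
te_D = (2 + 4·4 + 6)/6 = 24/6 = 4; σ²_D = ((6−2)/6)² = 0.444
te_E = (2 + 4·5 + 8)/6 = 30/6 = 5; σ²_E = ((8−2)/6)² = 1.000
te_F = (11 + 4·14 + 17)/6 = 84/6 = 14; σ²_F = ((17−11)/6)² = 1.000
te_G = (4 + 4·7 + 16)/6 = 48/6 = 8; σ²_G = ((16−4)/6)² = 4.000
te_H = (9 + 4·13 + 23)/6 = 84/6 = 14; σ²_H = ((23−9)/6)² = 5.444

Forward pass:
ES_A = 0; EF_A = 7
ES_B = 0; EF_B = 10
ES_C = 0; EF_C = 7
ES_D = max(EF_A=7, EF_C=7) = 7; EF_D = 7+4 = 11
ES_E = max(EF_A=7, EF_B=10) = 10; EF_E = 10+5 = 15
ES_F = 15; EF_F = 15+14 = 29
ES_G = 15; EF_G = 15+8 = 23
ES_H = max(EF_C=7, EF_D=11, EF_F=29, EF_G=23) = 29; EF_H = 29+14 = 43
Expected project duration μ = 43 hours. Critical path: B → E → F → H.

Variances on critical path: σ²_B=4.000, σ²_E=1.000, σ²_F=1.000, σ²_H=5.444.
Largest is σ²_H = 5.444.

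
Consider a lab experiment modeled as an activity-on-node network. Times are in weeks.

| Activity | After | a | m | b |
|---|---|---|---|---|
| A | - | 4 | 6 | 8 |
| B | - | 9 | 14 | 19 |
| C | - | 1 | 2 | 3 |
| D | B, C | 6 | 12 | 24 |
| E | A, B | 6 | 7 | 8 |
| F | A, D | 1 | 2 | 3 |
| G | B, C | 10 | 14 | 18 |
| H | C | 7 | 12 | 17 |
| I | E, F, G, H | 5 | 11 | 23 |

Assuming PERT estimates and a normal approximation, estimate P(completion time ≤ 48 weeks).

0.937

te_A = (4 + 4·6 + 8)/6 = 36/6 = 6; σ²_A = ((8−4)/6)² = 0.444
te_B = (9 + 4·14 + 19)/6 = 84/6 = 14; σ²_B = ((19−9)/6)² = 2.778
te_C = (1 + 4·2 + 3)/6 = 12/6 = 2; σ²_C = ((3−1)/6)² = 0.111
te_D = (6 + 4·12 + 24)/6 = 78/6 = 13; σ²_D = ((24−6)/6)² = 9.000
te_E = (6 + 4·7 + 8)/6 = 42/6 = 7; σ²_E = ((8−6)/6)² = 0.111
te_F = (1 + 4·2 + 3)/6 = 12/6 = 2; σ²_F = ((3−1)/6)² = 0.111
te_G = (10 + 4·14 + 18)/6 = 84/6 = 14; σ²_G = ((18−10)/6)² = 1.778
te_H = (7 + 4·12 + 17)/6 = 72/6 = 12; σ²_H = ((17−7)/6)² = 2.778
te_I = (5 + 4·11 + 23)/6 = 72/6 = 12; σ²_I = ((23−5)/6)² = 9.000

Forward pass:
ES_A = 0; EF_A = 6
ES_B = 0; EF_B = 14
ES_C = 0; EF_C = 2
ES_D = max(EF_B=14, EF_C=2) = 14; EF_D = 14+13 = 27
ES_E = max(EF_A=6, EF_B=14) = 14; EF_E = 14+7 = 21
ES_F = max(EF_A=6, EF_D=27) = 27; EF_F = 27+2 = 29
ES_G = max(EF_B=14, EF_C=2) = 14; EF_G = 14+14 = 28
ES_H = 2; EF_H = 2+12 = 14
ES_I = max(EF_E=21, EF_F=29, EF_G=28, EF_H=14) = 29; EF_I = 29+12 = 41
Expected project duration μ = 41 weeks. Critical path: B → D → F → I.

Variance along critical path = 2.778 + 9.000 + 0.111 + 9.000 = 20.889; σ = √20.889 = 4.570 weeks.
Z = (48 − 41) / 4.570 = 1.532
P(T ≤ 48) = Φ(1.532) ≈ 0.937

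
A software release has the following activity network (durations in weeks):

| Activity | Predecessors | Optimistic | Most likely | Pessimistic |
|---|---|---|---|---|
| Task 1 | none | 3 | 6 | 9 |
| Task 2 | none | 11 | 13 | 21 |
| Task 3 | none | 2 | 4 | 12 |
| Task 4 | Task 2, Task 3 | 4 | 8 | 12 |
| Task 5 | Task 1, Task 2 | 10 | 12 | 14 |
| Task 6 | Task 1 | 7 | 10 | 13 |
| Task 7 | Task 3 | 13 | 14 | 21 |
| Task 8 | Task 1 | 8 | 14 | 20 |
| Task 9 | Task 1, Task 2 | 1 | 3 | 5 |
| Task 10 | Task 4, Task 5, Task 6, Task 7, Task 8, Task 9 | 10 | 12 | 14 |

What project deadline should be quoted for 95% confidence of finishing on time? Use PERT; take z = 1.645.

te_Task 1 = (3 + 4·6 + 9)/6 = 36/6 = 6; σ²_Task 1 = ((9−3)/6)² = 1.000
te_Task 2 = (11 + 4·13 + 21)/6 = 84/6 = 14; σ²_Task 2 = ((21−11)/6)² = 2.778
te_Task 3 = (2 + 4·4 + 12)/6 = 30/6 = 5; σ²_Task 3 = ((12−2)/6)² = 2.778
te_Task 4 = (4 + 4·8 + 12)/6 = 48/6 = 8; σ²_Task 4 = ((12−4)/6)² = 1.778
te_Task 5 = (10 + 4·12 + 14)/6 = 72/6 = 12; σ²_Task 5 = ((14−10)/6)² = 0.444
te_Task 6 = (7 + 4·10 + 13)/6 = 60/6 = 10; σ²_Task 6 = ((13−7)/6)² = 1.000
te_Task 7 = (13 + 4·14 + 21)/6 = 90/6 = 15; σ²_Task 7 = ((21−13)/6)² = 1.778
te_Task 8 = (8 + 4·14 + 20)/6 = 84/6 = 14; σ²_Task 8 = ((20−8)/6)² = 4.000
te_Task 9 = (1 + 4·3 + 5)/6 = 18/6 = 3; σ²_Task 9 = ((5−1)/6)² = 0.444
te_Task 10 = (10 + 4·12 + 14)/6 = 72/6 = 12; σ²_Task 10 = ((14−10)/6)² = 0.444

Forward pass:
ES_Task 1 = 0; EF_Task 1 = 6
ES_Task 2 = 0; EF_Task 2 = 14
ES_Task 3 = 0; EF_Task 3 = 5
ES_Task 4 = max(EF_Task 2=14, EF_Task 3=5) = 14; EF_Task 4 = 14+8 = 22
ES_Task 5 = max(EF_Task 1=6, EF_Task 2=14) = 14; EF_Task 5 = 14+12 = 26
ES_Task 6 = 6; EF_Task 6 = 6+10 = 16
ES_Task 7 = 5; EF_Task 7 = 5+15 = 20
ES_Task 8 = 6; EF_Task 8 = 6+14 = 20
ES_Task 9 = max(EF_Task 1=6, EF_Task 2=14) = 14; EF_Task 9 = 14+3 = 17
ES_Task 10 = max(EF_Task 4=22, EF_Task 5=26, EF_Task 6=16, EF_Task 7=20, EF_Task 8=20, EF_Task 9=17) = 26; EF_Task 10 = 26+12 = 38
Expected project duration μ = 38 weeks. Critical path: Task 2 → Task 5 → Task 10.

Variance along critical path = 2.778 + 0.444 + 0.444 = 3.667; σ = 1.915 weeks.
D = μ + z·σ = 38 + 1.645·1.915 = 41.1 weeks

41.1 weeks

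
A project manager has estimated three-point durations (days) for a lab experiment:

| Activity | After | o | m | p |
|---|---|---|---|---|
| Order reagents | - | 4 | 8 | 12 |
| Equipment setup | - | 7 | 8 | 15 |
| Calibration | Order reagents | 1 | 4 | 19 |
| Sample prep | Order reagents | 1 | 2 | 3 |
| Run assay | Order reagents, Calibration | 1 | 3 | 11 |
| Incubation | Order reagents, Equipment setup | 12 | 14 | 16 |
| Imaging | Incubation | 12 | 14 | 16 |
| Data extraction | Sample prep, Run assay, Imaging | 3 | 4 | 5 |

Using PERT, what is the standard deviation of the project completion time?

te_Order reagents = (4 + 4·8 + 12)/6 = 48/6 = 8; σ²_Order reagents = ((12−4)/6)² = 1.778
te_Equipment setup = (7 + 4·8 + 15)/6 = 54/6 = 9; σ²_Equipment setup = ((15−7)/6)² = 1.778
te_Calibration = (1 + 4·4 + 19)/6 = 36/6 = 6; σ²_Calibration = ((19−1)/6)² = 9.000
te_Sample prep = (1 + 4·2 + 3)/6 = 12/6 = 2; σ²_Sample prep = ((3−1)/6)² = 0.111
te_Run assay = (1 + 4·3 + 11)/6 = 24/6 = 4; σ²_Run assay = ((11−1)/6)² = 2.778
te_Incubation = (12 + 4·14 + 16)/6 = 84/6 = 14; σ²_Incubation = ((16−12)/6)² = 0.444
te_Imaging = (12 + 4·14 + 16)/6 = 84/6 = 14; σ²_Imaging = ((16−12)/6)² = 0.444
te_Data extraction = (3 + 4·4 + 5)/6 = 24/6 = 4; σ²_Data extraction = ((5−3)/6)² = 0.111

Forward pass:
ES_Order reagents = 0; EF_Order reagents = 8
ES_Equipment setup = 0; EF_Equipment setup = 9
ES_Calibration = 8; EF_Calibration = 8+6 = 14
ES_Sample prep = 8; EF_Sample prep = 8+2 = 10
ES_Run assay = max(EF_Order reagents=8, EF_Calibration=14) = 14; EF_Run assay = 14+4 = 18
ES_Incubation = max(EF_Order reagents=8, EF_Equipment setup=9) = 9; EF_Incubation = 9+14 = 23
ES_Imaging = 23; EF_Imaging = 23+14 = 37
ES_Data extraction = max(EF_Sample prep=10, EF_Run assay=18, EF_Imaging=37) = 37; EF_Data extraction = 37+4 = 41
Expected project duration μ = 41 days. Critical path: Equipment setup → Incubation → Imaging → Data extraction.

Variance along critical path = 1.778 + 0.444 + 0.444 + 0.111 = 2.778
σ = √2.778 = 1.667 days

1.67 days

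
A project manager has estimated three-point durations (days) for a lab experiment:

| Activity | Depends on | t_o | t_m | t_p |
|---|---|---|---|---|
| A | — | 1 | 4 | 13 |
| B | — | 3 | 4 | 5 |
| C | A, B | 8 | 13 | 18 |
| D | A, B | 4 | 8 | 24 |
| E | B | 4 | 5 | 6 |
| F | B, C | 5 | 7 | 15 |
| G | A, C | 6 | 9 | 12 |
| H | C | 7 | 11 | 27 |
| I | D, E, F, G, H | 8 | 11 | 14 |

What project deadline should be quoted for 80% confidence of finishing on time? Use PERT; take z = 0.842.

45.7 days

te_A = (1 + 4·4 + 13)/6 = 30/6 = 5; σ²_A = ((13−1)/6)² = 4.000
te_B = (3 + 4·4 + 5)/6 = 24/6 = 4; σ²_B = ((5−3)/6)² = 0.111
te_C = (8 + 4·13 + 18)/6 = 78/6 = 13; σ²_C = ((18−8)/6)² = 2.778
te_D = (4 + 4·8 + 24)/6 = 60/6 = 10; σ²_D = ((24−4)/6)² = 11.111
te_E = (4 + 4·5 + 6)/6 = 30/6 = 5; σ²_E = ((6−4)/6)² = 0.111
te_F = (5 + 4·7 + 15)/6 = 48/6 = 8; σ²_F = ((15−5)/6)² = 2.778
te_G = (6 + 4·9 + 12)/6 = 54/6 = 9; σ²_G = ((12−6)/6)² = 1.000
te_H = (7 + 4·11 + 27)/6 = 78/6 = 13; σ²_H = ((27−7)/6)² = 11.111
te_I = (8 + 4·11 + 14)/6 = 66/6 = 11; σ²_I = ((14−8)/6)² = 1.000

Forward pass:
ES_A = 0; EF_A = 5
ES_B = 0; EF_B = 4
ES_C = max(EF_A=5, EF_B=4) = 5; EF_C = 5+13 = 18
ES_D = max(EF_A=5, EF_B=4) = 5; EF_D = 5+10 = 15
ES_E = 4; EF_E = 4+5 = 9
ES_F = max(EF_B=4, EF_C=18) = 18; EF_F = 18+8 = 26
ES_G = max(EF_A=5, EF_C=18) = 18; EF_G = 18+9 = 27
ES_H = 18; EF_H = 18+13 = 31
ES_I = max(EF_D=15, EF_E=9, EF_F=26, EF_G=27, EF_H=31) = 31; EF_I = 31+11 = 42
Expected project duration μ = 42 days. Critical path: A → C → H → I.

Variance along critical path = 4.000 + 2.778 + 11.111 + 1.000 = 18.889; σ = 4.346 days.
D = μ + z·σ = 42 + 0.842·4.346 = 45.7 days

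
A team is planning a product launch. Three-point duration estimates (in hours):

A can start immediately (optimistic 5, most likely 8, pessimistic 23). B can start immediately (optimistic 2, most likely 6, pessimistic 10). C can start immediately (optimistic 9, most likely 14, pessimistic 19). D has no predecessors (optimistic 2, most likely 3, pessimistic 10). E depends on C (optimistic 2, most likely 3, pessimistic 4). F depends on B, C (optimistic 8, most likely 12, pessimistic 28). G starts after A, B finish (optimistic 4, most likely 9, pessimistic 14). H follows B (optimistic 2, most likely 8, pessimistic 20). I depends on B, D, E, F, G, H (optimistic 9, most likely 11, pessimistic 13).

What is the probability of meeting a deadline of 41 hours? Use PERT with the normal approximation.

0.701

te_A = (5 + 4·8 + 23)/6 = 60/6 = 10; σ²_A = ((23−5)/6)² = 9.000
te_B = (2 + 4·6 + 10)/6 = 36/6 = 6; σ²_B = ((10−2)/6)² = 1.778
te_C = (9 + 4·14 + 19)/6 = 84/6 = 14; σ²_C = ((19−9)/6)² = 2.778
te_D = (2 + 4·3 + 10)/6 = 24/6 = 4; σ²_D = ((10−2)/6)² = 1.778
te_E = (2 + 4·3 + 4)/6 = 18/6 = 3; σ²_E = ((4−2)/6)² = 0.111
te_F = (8 + 4·12 + 28)/6 = 84/6 = 14; σ²_F = ((28−8)/6)² = 11.111
te_G = (4 + 4·9 + 14)/6 = 54/6 = 9; σ²_G = ((14−4)/6)² = 2.778
te_H = (2 + 4·8 + 20)/6 = 54/6 = 9; σ²_H = ((20−2)/6)² = 9.000
te_I = (9 + 4·11 + 13)/6 = 66/6 = 11; σ²_I = ((13−9)/6)² = 0.444

Forward pass:
ES_A = 0; EF_A = 10
ES_B = 0; EF_B = 6
ES_C = 0; EF_C = 14
ES_D = 0; EF_D = 4
ES_E = 14; EF_E = 14+3 = 17
ES_F = max(EF_B=6, EF_C=14) = 14; EF_F = 14+14 = 28
ES_G = max(EF_A=10, EF_B=6) = 10; EF_G = 10+9 = 19
ES_H = 6; EF_H = 6+9 = 15
ES_I = max(EF_B=6, EF_D=4, EF_E=17, EF_F=28, EF_G=19, EF_H=15) = 28; EF_I = 28+11 = 39
Expected project duration μ = 39 hours. Critical path: C → F → I.

Variance along critical path = 2.778 + 11.111 + 0.444 = 14.333; σ = √14.333 = 3.786 hours.
Z = (41 − 39) / 3.786 = 0.528
P(T ≤ 41) = Φ(0.528) ≈ 0.701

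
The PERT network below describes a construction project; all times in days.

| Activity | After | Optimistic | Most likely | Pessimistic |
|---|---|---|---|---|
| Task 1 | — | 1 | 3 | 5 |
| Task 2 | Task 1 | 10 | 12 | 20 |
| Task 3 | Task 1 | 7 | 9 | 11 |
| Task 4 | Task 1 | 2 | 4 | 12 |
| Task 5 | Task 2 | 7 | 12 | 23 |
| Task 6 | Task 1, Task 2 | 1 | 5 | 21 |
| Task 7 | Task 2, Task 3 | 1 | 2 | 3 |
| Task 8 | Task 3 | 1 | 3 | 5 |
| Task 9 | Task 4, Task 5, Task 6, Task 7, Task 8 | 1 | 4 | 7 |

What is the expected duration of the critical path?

te_Task 1 = (1 + 4·3 + 5)/6 = 18/6 = 3
te_Task 2 = (10 + 4·12 + 20)/6 = 78/6 = 13
te_Task 3 = (7 + 4·9 + 11)/6 = 54/6 = 9
te_Task 4 = (2 + 4·4 + 12)/6 = 30/6 = 5
te_Task 5 = (7 + 4·12 + 23)/6 = 78/6 = 13
te_Task 6 = (1 + 4·5 + 21)/6 = 42/6 = 7
te_Task 7 = (1 + 4·2 + 3)/6 = 12/6 = 2
te_Task 8 = (1 + 4·3 + 5)/6 = 18/6 = 3
te_Task 9 = (1 + 4·4 + 7)/6 = 24/6 = 4

Forward pass:
ES_Task 1 = 0; EF_Task 1 = 3
ES_Task 2 = 3; EF_Task 2 = 3+13 = 16
ES_Task 3 = 3; EF_Task 3 = 3+9 = 12
ES_Task 4 = 3; EF_Task 4 = 3+5 = 8
ES_Task 5 = 16; EF_Task 5 = 16+13 = 29
ES_Task 6 = max(EF_Task 1=3, EF_Task 2=16) = 16; EF_Task 6 = 16+7 = 23
ES_Task 7 = max(EF_Task 2=16, EF_Task 3=12) = 16; EF_Task 7 = 16+2 = 18
ES_Task 8 = 12; EF_Task 8 = 12+3 = 15
ES_Task 9 = max(EF_Task 4=8, EF_Task 5=29, EF_Task 6=23, EF_Task 7=18, EF_Task 8=15) = 29; EF_Task 9 = 29+4 = 33
Expected project duration μ = 33 days. Critical path: Task 1 → Task 2 → Task 5 → Task 9.

33 days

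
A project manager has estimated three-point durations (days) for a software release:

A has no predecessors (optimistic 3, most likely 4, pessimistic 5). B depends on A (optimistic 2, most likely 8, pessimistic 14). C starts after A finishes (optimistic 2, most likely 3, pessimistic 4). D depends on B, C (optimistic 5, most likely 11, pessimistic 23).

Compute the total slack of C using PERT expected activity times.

te_A = (3 + 4·4 + 5)/6 = 24/6 = 4
te_B = (2 + 4·8 + 14)/6 = 48/6 = 8
te_C = (2 + 4·3 + 4)/6 = 18/6 = 3
te_D = (5 + 4·11 + 23)/6 = 72/6 = 12

Forward pass:
ES_A = 0; EF_A = 4
ES_B = 4; EF_B = 4+8 = 12
ES_C = 4; EF_C = 4+3 = 7
ES_D = max(EF_B=12, EF_C=7) = 12; EF_D = 12+12 = 24
Expected project duration μ = 24 days. Critical path: A → B → D.

Backward pass:
LF_D = 24; LS_D = 24−12 = 12
LF_C = LS_D = 12; LS_C = 12−3 = 9
LF_B = LS_D = 12; LS_B = 12−8 = 4
LF_A = min(LS_B=4, LS_C=9) = 4; LS_A = 4−4 = 0
Slack_C = LS_C − ES_C = 9 − 4 = 5

5 days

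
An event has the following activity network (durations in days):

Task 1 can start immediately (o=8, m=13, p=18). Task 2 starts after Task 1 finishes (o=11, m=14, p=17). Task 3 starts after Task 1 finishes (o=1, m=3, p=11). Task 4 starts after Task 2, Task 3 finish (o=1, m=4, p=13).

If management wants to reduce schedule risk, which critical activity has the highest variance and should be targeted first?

Task 4

te_Task 1 = (8 + 4·13 + 18)/6 = 78/6 = 13; σ²_Task 1 = ((18−8)/6)² = 2.778
te_Task 2 = (11 + 4·14 + 17)/6 = 84/6 = 14; σ²_Task 2 = ((17−11)/6)² = 1.000
te_Task 3 = (1 + 4·3 + 11)/6 = 24/6 = 4; σ²_Task 3 = ((11−1)/6)² = 2.778
te_Task 4 = (1 + 4·4 + 13)/6 = 30/6 = 5; σ²_Task 4 = ((13−1)/6)² = 4.000

Forward pass:
ES_Task 1 = 0; EF_Task 1 = 13
ES_Task 2 = 13; EF_Task 2 = 13+14 = 27
ES_Task 3 = 13; EF_Task 3 = 13+4 = 17
ES_Task 4 = max(EF_Task 2=27, EF_Task 3=17) = 27; EF_Task 4 = 27+5 = 32
Expected project duration μ = 32 days. Critical path: Task 1 → Task 2 → Task 4.

Variances on critical path: σ²_Task 1=2.778, σ²_Task 2=1.000, σ²_Task 4=4.000.
Largest is σ²_Task 4 = 4.000.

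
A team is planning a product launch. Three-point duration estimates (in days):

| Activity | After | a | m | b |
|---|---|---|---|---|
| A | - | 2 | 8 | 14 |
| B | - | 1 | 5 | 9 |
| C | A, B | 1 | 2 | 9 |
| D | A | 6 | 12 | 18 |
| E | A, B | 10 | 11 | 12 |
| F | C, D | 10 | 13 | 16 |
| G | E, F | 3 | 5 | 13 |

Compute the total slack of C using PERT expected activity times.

te_A = (2 + 4·8 + 14)/6 = 48/6 = 8
te_B = (1 + 4·5 + 9)/6 = 30/6 = 5
te_C = (1 + 4·2 + 9)/6 = 18/6 = 3
te_D = (6 + 4·12 + 18)/6 = 72/6 = 12
te_E = (10 + 4·11 + 12)/6 = 66/6 = 11
te_F = (10 + 4·13 + 16)/6 = 78/6 = 13
te_G = (3 + 4·5 + 13)/6 = 36/6 = 6

Forward pass:
ES_A = 0; EF_A = 8
ES_B = 0; EF_B = 5
ES_C = max(EF_A=8, EF_B=5) = 8; EF_C = 8+3 = 11
ES_D = 8; EF_D = 8+12 = 20
ES_E = max(EF_A=8, EF_B=5) = 8; EF_E = 8+11 = 19
ES_F = max(EF_C=11, EF_D=20) = 20; EF_F = 20+13 = 33
ES_G = max(EF_E=19, EF_F=33) = 33; EF_G = 33+6 = 39
Expected project duration μ = 39 days. Critical path: A → D → F → G.

Backward pass:
LF_G = 39; LS_G = 39−6 = 33
LF_F = LS_G = 33; LS_F = 33−13 = 20
LF_E = LS_G = 33; LS_E = 33−11 = 22
LF_D = LS_F = 20; LS_D = 20−12 = 8
LF_C = LS_F = 20; LS_C = 20−3 = 17
LF_B = min(LS_C=17, LS_E=22) = 17; LS_B = 17−5 = 12
LF_A = min(LS_C=17, LS_D=8, LS_E=22) = 8; LS_A = 8−8 = 0
Slack_C = LS_C − ES_C = 17 − 8 = 9

9 days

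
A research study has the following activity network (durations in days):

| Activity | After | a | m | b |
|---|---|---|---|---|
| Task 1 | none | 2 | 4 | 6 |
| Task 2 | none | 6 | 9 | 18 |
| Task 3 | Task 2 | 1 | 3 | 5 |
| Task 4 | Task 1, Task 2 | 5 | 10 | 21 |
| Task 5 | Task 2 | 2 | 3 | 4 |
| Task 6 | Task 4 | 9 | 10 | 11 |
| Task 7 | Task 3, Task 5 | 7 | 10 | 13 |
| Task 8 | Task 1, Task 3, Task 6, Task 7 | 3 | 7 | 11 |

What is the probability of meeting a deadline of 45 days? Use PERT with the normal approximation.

te_Task 1 = (2 + 4·4 + 6)/6 = 24/6 = 4; σ²_Task 1 = ((6−2)/6)² = 0.444
te_Task 2 = (6 + 4·9 + 18)/6 = 60/6 = 10; σ²_Task 2 = ((18−6)/6)² = 4.000
te_Task 3 = (1 + 4·3 + 5)/6 = 18/6 = 3; σ²_Task 3 = ((5−1)/6)² = 0.444
te_Task 4 = (5 + 4·10 + 21)/6 = 66/6 = 11; σ²_Task 4 = ((21−5)/6)² = 7.111
te_Task 5 = (2 + 4·3 + 4)/6 = 18/6 = 3; σ²_Task 5 = ((4−2)/6)² = 0.111
te_Task 6 = (9 + 4·10 + 11)/6 = 60/6 = 10; σ²_Task 6 = ((11−9)/6)² = 0.111
te_Task 7 = (7 + 4·10 + 13)/6 = 60/6 = 10; σ²_Task 7 = ((13−7)/6)² = 1.000
te_Task 8 = (3 + 4·7 + 11)/6 = 42/6 = 7; σ²_Task 8 = ((11−3)/6)² = 1.778

Forward pass:
ES_Task 1 = 0; EF_Task 1 = 4
ES_Task 2 = 0; EF_Task 2 = 10
ES_Task 3 = 10; EF_Task 3 = 10+3 = 13
ES_Task 4 = max(EF_Task 1=4, EF_Task 2=10) = 10; EF_Task 4 = 10+11 = 21
ES_Task 5 = 10; EF_Task 5 = 10+3 = 13
ES_Task 6 = 21; EF_Task 6 = 21+10 = 31
ES_Task 7 = max(EF_Task 3=13, EF_Task 5=13) = 13; EF_Task 7 = 13+10 = 23
ES_Task 8 = max(EF_Task 1=4, EF_Task 3=13, EF_Task 6=31, EF_Task 7=23) = 31; EF_Task 8 = 31+7 = 38
Expected project duration μ = 38 days. Critical path: Task 2 → Task 4 → Task 6 → Task 8.

Variance along critical path = 4.000 + 7.111 + 0.111 + 1.778 = 13.000; σ = √13.000 = 3.606 days.
Z = (45 − 38) / 3.606 = 1.941
P(T ≤ 45) = Φ(1.941) ≈ 0.974

0.974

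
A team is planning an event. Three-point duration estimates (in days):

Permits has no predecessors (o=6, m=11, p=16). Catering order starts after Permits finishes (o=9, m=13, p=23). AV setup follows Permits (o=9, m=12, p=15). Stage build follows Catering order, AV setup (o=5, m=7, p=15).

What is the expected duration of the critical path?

33 days

te_Permits = (6 + 4·11 + 16)/6 = 66/6 = 11
te_Catering order = (9 + 4·13 + 23)/6 = 84/6 = 14
te_AV setup = (9 + 4·12 + 15)/6 = 72/6 = 12
te_Stage build = (5 + 4·7 + 15)/6 = 48/6 = 8

Forward pass:
ES_Permits = 0; EF_Permits = 11
ES_Catering order = 11; EF_Catering order = 11+14 = 25
ES_AV setup = 11; EF_AV setup = 11+12 = 23
ES_Stage build = max(EF_Catering order=25, EF_AV setup=23) = 25; EF_Stage build = 25+8 = 33
Expected project duration μ = 33 days. Critical path: Permits → Catering order → Stage build.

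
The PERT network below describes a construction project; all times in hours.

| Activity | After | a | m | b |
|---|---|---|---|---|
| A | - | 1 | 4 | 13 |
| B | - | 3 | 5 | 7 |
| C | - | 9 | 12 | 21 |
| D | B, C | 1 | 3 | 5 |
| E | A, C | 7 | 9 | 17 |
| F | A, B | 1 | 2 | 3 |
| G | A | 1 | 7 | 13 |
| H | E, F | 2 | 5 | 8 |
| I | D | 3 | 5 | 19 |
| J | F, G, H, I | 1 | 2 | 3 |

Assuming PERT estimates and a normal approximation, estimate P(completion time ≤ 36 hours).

te_A = (1 + 4·4 + 13)/6 = 30/6 = 5; σ²_A = ((13−1)/6)² = 4.000
te_B = (3 + 4·5 + 7)/6 = 30/6 = 5; σ²_B = ((7−3)/6)² = 0.444
te_C = (9 + 4·12 + 21)/6 = 78/6 = 13; σ²_C = ((21−9)/6)² = 4.000
te_D = (1 + 4·3 + 5)/6 = 18/6 = 3; σ²_D = ((5−1)/6)² = 0.444
te_E = (7 + 4·9 + 17)/6 = 60/6 = 10; σ²_E = ((17−7)/6)² = 2.778
te_F = (1 + 4·2 + 3)/6 = 12/6 = 2; σ²_F = ((3−1)/6)² = 0.111
te_G = (1 + 4·7 + 13)/6 = 42/6 = 7; σ²_G = ((13−1)/6)² = 4.000
te_H = (2 + 4·5 + 8)/6 = 30/6 = 5; σ²_H = ((8−2)/6)² = 1.000
te_I = (3 + 4·5 + 19)/6 = 42/6 = 7; σ²_I = ((19−3)/6)² = 7.111
te_J = (1 + 4·2 + 3)/6 = 12/6 = 2; σ²_J = ((3−1)/6)² = 0.111

Forward pass:
ES_A = 0; EF_A = 5
ES_B = 0; EF_B = 5
ES_C = 0; EF_C = 13
ES_D = max(EF_B=5, EF_C=13) = 13; EF_D = 13+3 = 16
ES_E = max(EF_A=5, EF_C=13) = 13; EF_E = 13+10 = 23
ES_F = max(EF_A=5, EF_B=5) = 5; EF_F = 5+2 = 7
ES_G = 5; EF_G = 5+7 = 12
ES_H = max(EF_E=23, EF_F=7) = 23; EF_H = 23+5 = 28
ES_I = 16; EF_I = 16+7 = 23
ES_J = max(EF_F=7, EF_G=12, EF_H=28, EF_I=23) = 28; EF_J = 28+2 = 30
Expected project duration μ = 30 hours. Critical path: C → E → H → J.

Variance along critical path = 4.000 + 2.778 + 1.000 + 0.111 = 7.889; σ = √7.889 = 2.809 hours.
Z = (36 − 30) / 2.809 = 2.136
P(T ≤ 36) = Φ(2.136) ≈ 0.984

0.984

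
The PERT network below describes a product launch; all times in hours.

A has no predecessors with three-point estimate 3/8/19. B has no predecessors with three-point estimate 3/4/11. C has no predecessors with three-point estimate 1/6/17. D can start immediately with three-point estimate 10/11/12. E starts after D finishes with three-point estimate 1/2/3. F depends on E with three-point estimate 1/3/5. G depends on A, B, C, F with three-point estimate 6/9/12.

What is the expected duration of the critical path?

25 hours

te_A = (3 + 4·8 + 19)/6 = 54/6 = 9
te_B = (3 + 4·4 + 11)/6 = 30/6 = 5
te_C = (1 + 4·6 + 17)/6 = 42/6 = 7
te_D = (10 + 4·11 + 12)/6 = 66/6 = 11
te_E = (1 + 4·2 + 3)/6 = 12/6 = 2
te_F = (1 + 4·3 + 5)/6 = 18/6 = 3
te_G = (6 + 4·9 + 12)/6 = 54/6 = 9

Forward pass:
ES_A = 0; EF_A = 9
ES_B = 0; EF_B = 5
ES_C = 0; EF_C = 7
ES_D = 0; EF_D = 11
ES_E = 11; EF_E = 11+2 = 13
ES_F = 13; EF_F = 13+3 = 16
ES_G = max(EF_A=9, EF_B=5, EF_C=7, EF_F=16) = 16; EF_G = 16+9 = 25
Expected project duration μ = 25 hours. Critical path: D → E → F → G.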